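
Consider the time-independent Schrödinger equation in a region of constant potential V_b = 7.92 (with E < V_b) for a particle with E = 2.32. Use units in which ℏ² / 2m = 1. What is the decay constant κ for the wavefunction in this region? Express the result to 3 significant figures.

κ = 2.37

Since E < V_b the TISE in this region is ψ'' = κ²ψ with κ = √(2m(V_b − E))/ℏ.
κ = √(2 × 0.5 × 5.6) = 2.366.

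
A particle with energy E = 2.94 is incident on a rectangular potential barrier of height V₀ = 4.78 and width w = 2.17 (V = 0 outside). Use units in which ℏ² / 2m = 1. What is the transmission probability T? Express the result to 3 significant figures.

T = 0.0105

E < V₀: inside the barrier ψ ∝ e^{±κx} with κ = √(2m(V₀ − E))/ℏ = 1.356.
κw = 2.944, sinh(κw) = 9.465.
Matching ψ, ψ′ at both faces gives T = [1 + V₀² sinh²(κw) / (4E(V₀ − E))]⁻¹ = 1/95.60 = 0.0105.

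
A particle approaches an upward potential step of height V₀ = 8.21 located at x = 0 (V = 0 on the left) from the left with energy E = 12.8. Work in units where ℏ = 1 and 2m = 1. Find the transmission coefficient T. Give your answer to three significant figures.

T = 0.937

The wavenumbers are k₁ = √(2mE)/ℏ = 3.578 on the left and k₂ = √(2m(E − V₀))/ℏ = 2.142 on the right.
Matching ψ and ψ′ at x = 0 gives r = (k₁ − k₂)/(k₁ + k₂), so R = r² = 0.06296 and T = 1 − R = 0.9370.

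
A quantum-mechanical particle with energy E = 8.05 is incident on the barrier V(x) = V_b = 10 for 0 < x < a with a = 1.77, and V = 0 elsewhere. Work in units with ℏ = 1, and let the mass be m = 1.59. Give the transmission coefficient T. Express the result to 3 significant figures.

T = 0.000373

Since E < V_b the interior solution is evanescent with decay constant κ = √(2m(V_b − E))/ℏ = 2.490.
κa = 4.408, sinh(κa) = 41.03.
The exact tunnelling result is T⁻¹ = 1 + V_b² sinh²(κa) / [4E(V_b − E)] = 2682, so T = 0.000373.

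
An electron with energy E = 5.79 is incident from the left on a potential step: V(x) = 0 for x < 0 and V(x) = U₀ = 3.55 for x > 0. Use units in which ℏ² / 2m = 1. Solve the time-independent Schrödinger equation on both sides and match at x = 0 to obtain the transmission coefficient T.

T = 0.946

On each side the TISE gives plane waves with k = √(2m(E − V))/ℏ: k₁ = √(2·½·5.79) = 2.406, k₂ = √(2·½·2.24) = 1.497.
Matching ψ and ψ′ at x = 0 gives r = (k₁ − k₂)/(k₁ + k₂), so R = r² = 0.05431 and T = 1 − R = 0.9457.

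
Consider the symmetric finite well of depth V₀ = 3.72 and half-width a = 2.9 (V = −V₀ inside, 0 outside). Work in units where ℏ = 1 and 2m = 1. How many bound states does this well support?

Define the well-strength parameter z₀ = (a/ℏ)√(2mV₀) = 2.9 × √(2·0.5·3.72) = 5.593.
A new bound state (alternating even/odd) appears each time z₀ passes a multiple of π/2, so N = ⌊2z₀/π⌋ + 1 = ⌊3.561⌋ + 1 = 4.

N = 4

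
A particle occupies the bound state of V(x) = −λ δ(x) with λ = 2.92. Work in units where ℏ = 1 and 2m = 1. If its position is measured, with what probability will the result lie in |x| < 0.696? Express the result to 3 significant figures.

The normalised bound state is ψ = √κ e^{−κ|x|} with κ = mλ/ℏ² = 1.460.
P(|x| < d) = ∫_{−d}^{d} κ e^{−2κ|x|} dx = 1 − e^{−2κd} = 1 − e^{−2.032} = 0.8690.

P = 0.869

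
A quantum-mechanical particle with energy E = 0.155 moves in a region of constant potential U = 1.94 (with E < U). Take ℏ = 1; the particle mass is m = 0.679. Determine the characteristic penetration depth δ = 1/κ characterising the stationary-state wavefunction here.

δ = 0.642

Since E < U the TISE in this region is ψ'' = κ²ψ with κ = √(2m(U − E))/ℏ.
κ = √(2 × 0.679 × 1.785) = 1.557. The penetration depth is δ = 1/κ = 0.642.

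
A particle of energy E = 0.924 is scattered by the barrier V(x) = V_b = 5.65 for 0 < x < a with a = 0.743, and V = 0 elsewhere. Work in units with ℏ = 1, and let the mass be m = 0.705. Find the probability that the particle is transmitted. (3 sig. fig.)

E < V_b: inside the barrier ψ ∝ e^{±κx} with κ = √(2m(V_b − E))/ℏ = 2.581.
κa = 1.918, sinh(κa) = 3.330.
The exact tunnelling result is T⁻¹ = 1 + V_b² sinh²(κa) / [4E(V_b − E)] = 21.27, so T = 0.0470.

T = 0.0470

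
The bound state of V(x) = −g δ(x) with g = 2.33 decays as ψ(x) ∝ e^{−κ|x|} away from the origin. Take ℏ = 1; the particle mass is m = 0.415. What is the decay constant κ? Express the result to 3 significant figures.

Integrating the TISE across x = 0 gives the cusp condition ψ'(0⁺) − ψ'(0⁻) = −(2mg/ℏ²)ψ(0).
With ψ ∝ e^{−κ|x|} this yields −2κ = −2mg/ℏ², so κ = mg/ℏ² = 0.9670.

κ = 0.967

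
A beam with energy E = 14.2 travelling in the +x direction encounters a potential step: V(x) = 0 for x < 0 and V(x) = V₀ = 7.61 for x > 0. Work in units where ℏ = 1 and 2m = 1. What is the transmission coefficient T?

T = 0.964

On each side the TISE gives plane waves with k = √(2m(E − V))/ℏ: k₁ = √(2·½·14.2) = 3.768, k₂ = √(2·½·6.59) = 2.567.
Continuity of ψ and ψ′ at the step yields the reflection amplitude r = (k₁ − k₂)/(k₁ + k₂) = 0.1896; thus R = |r|² = 0.03595, T = 0.9641.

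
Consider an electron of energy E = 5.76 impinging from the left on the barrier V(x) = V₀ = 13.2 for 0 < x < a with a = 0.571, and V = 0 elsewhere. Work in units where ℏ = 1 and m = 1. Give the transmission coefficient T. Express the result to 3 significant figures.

T = 0.0469

E < V₀: inside the barrier ψ ∝ e^{±κx} with κ = √(2m(V₀ − E))/ℏ = 3.857.
κa = 2.203, sinh(κa) = 4.469.
The exact tunnelling result is T⁻¹ = 1 + V₀² sinh²(κa) / [4E(V₀ − E)] = 21.30, so T = 0.0469.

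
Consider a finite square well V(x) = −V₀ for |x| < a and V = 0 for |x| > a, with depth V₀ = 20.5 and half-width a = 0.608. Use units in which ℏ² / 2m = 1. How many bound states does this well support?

N = 2

The dimensionless depth is z₀ = a√(2mV₀)/ℏ = 0.608 × √(20.50) = 2.753.
A new bound state (alternating even/odd) appears each time z₀ passes a multiple of π/2, so N = ⌊2z₀/π⌋ + 1 = ⌊1.753⌋ + 1 = 2.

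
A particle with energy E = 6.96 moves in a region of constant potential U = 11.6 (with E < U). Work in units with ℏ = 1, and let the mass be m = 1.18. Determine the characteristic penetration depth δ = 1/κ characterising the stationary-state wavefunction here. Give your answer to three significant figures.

δ = 0.302

Since E < U the TISE in this region is ψ'' = κ²ψ with κ = √(2m(U − E))/ℏ.
κ = √(2 × 1.18 × 4.64) = 3.309. The penetration depth is δ = 1/κ = 0.302.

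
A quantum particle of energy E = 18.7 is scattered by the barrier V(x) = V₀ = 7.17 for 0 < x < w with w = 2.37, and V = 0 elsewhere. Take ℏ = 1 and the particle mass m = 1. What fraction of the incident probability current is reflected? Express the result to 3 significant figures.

R = 0.0487

Above the barrier the interior wavenumber is k₂ = √(2m(E − V₀))/ℏ = 4.802, giving phase k₂w = 11.38.
Matching at both interfaces gives T⁻¹ = 1 + V₀² sin²(k₂w) / [4E(E − V₀)] = 1.051, hence T = 0.951.
R = 1 − T = 0.0487.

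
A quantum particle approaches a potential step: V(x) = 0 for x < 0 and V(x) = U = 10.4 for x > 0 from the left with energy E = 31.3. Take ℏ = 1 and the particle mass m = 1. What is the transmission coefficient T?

T = 0.990

The wavenumbers are k₁ = √(2mE)/ℏ = 7.912 on the left and k₂ = √(2m(E − U))/ℏ = 6.465 on the right.
Matching ψ and ψ′ at x = 0 gives r = (k₁ − k₂)/(k₁ + k₂), so R = r² = 0.01013 and T = 1 − R = 0.9899.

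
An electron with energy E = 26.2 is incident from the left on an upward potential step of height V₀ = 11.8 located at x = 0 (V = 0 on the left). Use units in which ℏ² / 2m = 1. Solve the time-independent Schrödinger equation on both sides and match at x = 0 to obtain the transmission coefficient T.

T = 0.978

On each side the TISE gives plane waves with k = √(2m(E − V))/ℏ: k₁ = √(2·½·26.2) = 5.119, k₂ = √(2·½·14.4) = 3.795.
Matching ψ and ψ′ at x = 0 gives r = (k₁ − k₂)/(k₁ + k₂), so R = r² = 0.02206 and T = 1 − R = 0.9779.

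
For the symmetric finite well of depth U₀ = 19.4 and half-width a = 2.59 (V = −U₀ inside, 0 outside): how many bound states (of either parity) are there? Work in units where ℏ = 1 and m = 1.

N = 11

Define the well-strength parameter z₀ = (a/ℏ)√(2mU₀) = 2.59 × √(2·1·19.4) = 16.13.
The even/odd transcendental equations gain one root per π/2 in z₀, giving N = 1 + ⌊2z₀/π⌋ = 1 + ⌊10.27⌋ = 11.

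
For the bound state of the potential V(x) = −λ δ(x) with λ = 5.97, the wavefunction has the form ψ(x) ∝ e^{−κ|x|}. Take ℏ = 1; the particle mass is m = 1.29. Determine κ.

κ = 7.70

Integrating the TISE across x = 0 gives the cusp condition ψ'(0⁺) − ψ'(0⁻) = −(2mλ/ℏ²)ψ(0).
With ψ ∝ e^{−κ|x|} this yields −2κ = −2mλ/ℏ², so κ = mλ/ℏ² = 7.701.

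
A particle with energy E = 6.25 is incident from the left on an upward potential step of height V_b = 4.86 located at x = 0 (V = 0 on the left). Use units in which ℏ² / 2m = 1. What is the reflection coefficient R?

The wavenumbers are k₁ = √(2mE)/ℏ = 2.500 on the left and k₂ = √(2m(E − V_b))/ℏ = 1.179 on the right.
Continuity of ψ and ψ′ at the step yields the reflection amplitude r = (k₁ − k₂)/(k₁ + k₂) = 0.3591; thus R = |r|² = 0.1289, T = 0.8711.

R = 0.129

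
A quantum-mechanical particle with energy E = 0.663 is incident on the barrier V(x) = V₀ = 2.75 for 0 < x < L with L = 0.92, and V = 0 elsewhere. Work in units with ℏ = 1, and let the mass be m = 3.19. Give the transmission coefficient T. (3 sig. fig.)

E < V₀: inside the barrier ψ ∝ e^{±κx} with κ = √(2m(V₀ − E))/ℏ = 3.649.
κL = 3.357, sinh(κL) = 14.33.
The exact tunnelling result is T⁻¹ = 1 + V₀² sinh²(κL) / [4E(V₀ − E)] = 281.8, so T = 0.00355.

T = 0.00355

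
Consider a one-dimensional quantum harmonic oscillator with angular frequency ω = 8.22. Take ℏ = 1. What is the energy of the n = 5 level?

The oscillator eigenvalues are E_n = ℏω(n + ½), so E_5 = 8.22 × 5.5 = 45.21.

E = 45.2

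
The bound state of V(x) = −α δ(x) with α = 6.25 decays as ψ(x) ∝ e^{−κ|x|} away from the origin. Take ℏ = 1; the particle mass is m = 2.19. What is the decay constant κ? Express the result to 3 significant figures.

κ = 13.7

Integrate −(ℏ²/2m)ψ'' − αδ(x)ψ = Eψ from −ε to +ε: the ψ'' term gives ψ'(0⁺) − ψ'(0⁻) and the δ term gives −(2mα/ℏ²)ψ(0).
With ψ ∝ e^{−κ|x|} this yields −2κ = −2mα/ℏ², so κ = mα/ℏ² = 13.69.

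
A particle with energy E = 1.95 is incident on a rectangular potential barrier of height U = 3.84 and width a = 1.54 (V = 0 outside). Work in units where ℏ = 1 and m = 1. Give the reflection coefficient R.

E < U: inside the barrier ψ ∝ e^{±κx} with κ = √(2m(U − E))/ℏ = 1.944.
κa = 2.994, sinh(κa) = 9.959.
The exact tunnelling result is T⁻¹ = 1 + U² sinh²(κa) / [4E(U − E)] = 100.2, so T = 0.00998.
R = 1 − T = 0.990.

R = 0.990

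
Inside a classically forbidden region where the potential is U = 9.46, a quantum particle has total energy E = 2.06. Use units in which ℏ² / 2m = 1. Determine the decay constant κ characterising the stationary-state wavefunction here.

κ = 2.72

Since E < U the TISE in this region is ψ'' = κ²ψ with κ = √(2m(U − E))/ℏ.
κ = √(2 × 0.5 × 7.4) = 2.720.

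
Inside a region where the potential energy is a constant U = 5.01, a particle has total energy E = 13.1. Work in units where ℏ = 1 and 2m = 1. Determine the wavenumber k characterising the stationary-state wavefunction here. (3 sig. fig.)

k = 2.84

With E > U the solution is oscillatory, ψ ∝ e^{±ikx} with k = √(2m(E − U))/ℏ.
k = √(2 × 0.5 × 8.09) = 2.844.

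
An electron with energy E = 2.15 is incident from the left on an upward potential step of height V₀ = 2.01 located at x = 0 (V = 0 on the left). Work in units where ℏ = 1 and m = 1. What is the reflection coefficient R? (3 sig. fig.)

The wavenumbers are k₁ = √(2mE)/ℏ = 2.074 on the left and k₂ = √(2m(E − V₀))/ℏ = 0.5292 on the right.
Matching ψ and ψ′ at x = 0 gives r = (k₁ − k₂)/(k₁ + k₂), so R = r² = 0.3521 and T = 1 − R = 0.6479.

R = 0.352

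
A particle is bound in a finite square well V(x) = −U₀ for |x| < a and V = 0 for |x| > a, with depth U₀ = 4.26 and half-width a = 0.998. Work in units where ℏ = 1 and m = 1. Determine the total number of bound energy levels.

N = 2

The dimensionless depth is z₀ = a√(2mU₀)/ℏ = 0.998 × √(8.520) = 2.913.
A new bound state (alternating even/odd) appears each time z₀ passes a multiple of π/2, so N = ⌊2z₀/π⌋ + 1 = ⌊1.855⌋ + 1 = 2.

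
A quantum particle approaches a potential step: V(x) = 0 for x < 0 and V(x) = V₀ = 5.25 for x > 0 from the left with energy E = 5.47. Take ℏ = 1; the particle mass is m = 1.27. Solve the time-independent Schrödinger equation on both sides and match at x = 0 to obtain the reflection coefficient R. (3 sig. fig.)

R = 0.443

The wavenumbers are k₁ = √(2mE)/ℏ = 3.727 on the left and k₂ = √(2m(E − V₀))/ℏ = 0.7475 on the right.
Continuity of ψ and ψ′ at the step yields the reflection amplitude r = (k₁ − k₂)/(k₁ + k₂) = 0.6659; thus R = |r|² = 0.4434, T = 0.5566.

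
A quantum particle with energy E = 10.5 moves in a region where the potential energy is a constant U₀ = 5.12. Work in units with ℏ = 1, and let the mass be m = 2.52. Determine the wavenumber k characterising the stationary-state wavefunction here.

With E > U₀ the solution is oscillatory, ψ ∝ e^{±ikx} with k = √(2m(E − U₀))/ℏ.
k = √(2 × 2.52 × 5.38) = 5.207.

k = 5.21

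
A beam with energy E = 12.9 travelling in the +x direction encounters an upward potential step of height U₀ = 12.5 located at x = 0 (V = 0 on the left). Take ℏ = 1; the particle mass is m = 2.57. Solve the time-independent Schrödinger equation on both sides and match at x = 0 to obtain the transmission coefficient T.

T = 0.509

The wavenumbers are k₁ = √(2mE)/ℏ = 8.143 on the left and k₂ = √(2m(E − U₀))/ℏ = 1.434 on the right.
Continuity of ψ and ψ′ at the step yields the reflection amplitude r = (k₁ − k₂)/(k₁ + k₂) = 0.7005; thus R = |r|² = 0.4908, T = 0.5092.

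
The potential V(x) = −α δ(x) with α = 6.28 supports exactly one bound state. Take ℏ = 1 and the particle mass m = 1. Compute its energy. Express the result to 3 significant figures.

For x ≠ 0 the bound state is ψ ∝ e^{−κ|x|}; integrating the TISE across the delta gives the cusp condition 2κ = 2mα/ℏ², so κ = 6.280.
Then E = −ℏ²κ²/(2m) = −mα²/(2ℏ²) = -19.72.

E = -19.7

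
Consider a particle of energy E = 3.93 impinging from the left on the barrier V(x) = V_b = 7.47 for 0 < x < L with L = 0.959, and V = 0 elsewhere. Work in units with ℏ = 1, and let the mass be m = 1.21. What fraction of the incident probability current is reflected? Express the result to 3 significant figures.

E < V_b: inside the barrier ψ ∝ e^{±κx} with κ = √(2m(V_b − E))/ℏ = 2.927.
κL = 2.807, sinh(κL) = 8.249.
The exact tunnelling result is T⁻¹ = 1 + V_b² sinh²(κL) / [4E(V_b − E)] = 69.23, so T = 0.0144.
R = 1 − T = 0.986.

R = 0.986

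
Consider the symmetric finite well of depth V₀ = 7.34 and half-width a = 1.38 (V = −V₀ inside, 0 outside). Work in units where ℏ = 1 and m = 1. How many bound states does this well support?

N = 4

Define the well-strength parameter z₀ = (a/ℏ)√(2mV₀) = 1.38 × √(2·1·7.34) = 5.287.
A new bound state (alternating even/odd) appears each time z₀ passes a multiple of π/2, so N = ⌊2z₀/π⌋ + 1 = ⌊3.366⌋ + 1 = 4.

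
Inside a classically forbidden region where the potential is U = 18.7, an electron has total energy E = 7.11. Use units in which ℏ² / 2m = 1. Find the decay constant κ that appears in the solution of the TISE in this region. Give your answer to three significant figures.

κ = 3.40

Since E < U the TISE in this region is ψ'' = κ²ψ with κ = √(2m(U − E))/ℏ.
κ = √(2 × 0.5 × 11.59) = 3.404.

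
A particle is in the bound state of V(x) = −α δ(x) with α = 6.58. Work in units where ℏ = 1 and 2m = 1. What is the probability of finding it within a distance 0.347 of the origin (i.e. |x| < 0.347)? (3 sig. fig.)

The normalised bound state is ψ = √κ e^{−κ|x|} with κ = mα/ℏ² = 3.290.
P(|x| < d) = ∫_{−d}^{d} κ e^{−2κ|x|} dx = 1 − e^{−2κd} = 1 − e^{−2.283} = 0.8980.

P = 0.898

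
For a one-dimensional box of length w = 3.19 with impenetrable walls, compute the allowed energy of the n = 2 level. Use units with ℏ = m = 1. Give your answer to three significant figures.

E = 1.94

The infinite-well eigenfunctions ψ_n = √(2/w) sin(nπx/w) vanish at both walls, giving E_n = n²π²ℏ²/(2mw²).
E_2 = 2² × π² / (2 × 1 × 3.19²) = 1.940.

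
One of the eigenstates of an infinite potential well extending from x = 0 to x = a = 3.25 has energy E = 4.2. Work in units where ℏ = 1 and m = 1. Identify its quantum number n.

From E_n = n²π²ℏ²/(2ma²) invert to n = √(2ma²E)/(πℏ).
n = (3.25/π) × √(2 × 1 × 4.2) = 2.998 → n = 3.

n = 3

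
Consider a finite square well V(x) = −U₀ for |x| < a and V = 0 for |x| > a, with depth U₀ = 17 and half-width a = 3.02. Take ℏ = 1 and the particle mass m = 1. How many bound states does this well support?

The dimensionless depth is z₀ = a√(2mU₀)/ℏ = 3.02 × √(34.00) = 17.61.
The even/odd transcendental equations gain one root per π/2 in z₀, giving N = 1 + ⌊2z₀/π⌋ = 1 + ⌊11.21⌋ = 12.

N = 12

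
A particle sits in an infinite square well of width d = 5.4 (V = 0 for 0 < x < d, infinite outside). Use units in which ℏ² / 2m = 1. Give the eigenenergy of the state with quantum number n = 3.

Requiring ψ(0) = ψ(d) = 0 quantises k = nπ/d, hence E_n = ℏ²k²/2m = n²π²ℏ²/(2md²).
E_3 = 3² × π² / (2 × 0.5 × 5.4²) = 3.046.

E = 3.05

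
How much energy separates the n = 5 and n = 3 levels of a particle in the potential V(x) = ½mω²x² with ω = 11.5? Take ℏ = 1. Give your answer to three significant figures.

ΔE = 23.0

E_n = ℏω(n + ½), so ΔE = (5 − 3) ℏω = 2 × 11.5 = 23.00.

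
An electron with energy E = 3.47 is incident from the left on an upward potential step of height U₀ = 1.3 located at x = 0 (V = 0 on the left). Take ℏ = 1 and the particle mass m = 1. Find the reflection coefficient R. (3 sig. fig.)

R = 0.0136

On each side the TISE gives plane waves with k = √(2m(E − V))/ℏ: k₁ = √(2·1·3.47) = 2.634, k₂ = √(2·1·2.17) = 2.083.
Continuity of ψ and ψ′ at the step yields the reflection amplitude r = (k₁ − k₂)/(k₁ + k₂) = 0.1168; thus R = |r|² = 0.01365, T = 0.9864.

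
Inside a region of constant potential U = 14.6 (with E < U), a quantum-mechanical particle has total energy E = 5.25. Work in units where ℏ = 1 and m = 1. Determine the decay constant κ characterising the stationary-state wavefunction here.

Since E < U the TISE in this region is ψ'' = κ²ψ with κ = √(2m(U − E))/ℏ.
κ = √(2 × 1 × 9.35) = 4.324.

κ = 4.32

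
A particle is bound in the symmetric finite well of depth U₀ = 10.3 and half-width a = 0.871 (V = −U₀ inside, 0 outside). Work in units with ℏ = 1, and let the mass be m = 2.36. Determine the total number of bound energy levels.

N = 4

Define the well-strength parameter z₀ = (a/ℏ)√(2mU₀) = 0.871 × √(2·2.36·10.3) = 6.073.
A new bound state (alternating even/odd) appears each time z₀ passes a multiple of π/2, so N = ⌊2z₀/π⌋ + 1 = ⌊3.866⌋ + 1 = 4.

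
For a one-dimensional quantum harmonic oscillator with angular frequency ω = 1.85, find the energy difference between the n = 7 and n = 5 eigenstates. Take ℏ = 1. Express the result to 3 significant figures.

E_n = ℏω(n + ½), so ΔE = (7 − 5) ℏω = 2 × 1.85 = 3.700.

ΔE = 3.70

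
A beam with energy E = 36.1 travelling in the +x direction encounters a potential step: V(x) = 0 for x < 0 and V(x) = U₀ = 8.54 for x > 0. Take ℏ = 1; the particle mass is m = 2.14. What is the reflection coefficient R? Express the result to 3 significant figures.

R = 0.00454

The wavenumbers are k₁ = √(2mE)/ℏ = 12.43 on the left and k₂ = √(2m(E − U₀))/ℏ = 10.86 on the right.
Matching ψ and ψ′ at x = 0 gives r = (k₁ − k₂)/(k₁ + k₂), so R = r² = 0.004540 and T = 1 − R = 0.9955.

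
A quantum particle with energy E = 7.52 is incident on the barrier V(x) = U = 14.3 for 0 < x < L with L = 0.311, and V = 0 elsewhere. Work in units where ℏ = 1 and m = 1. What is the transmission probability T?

Since E < U the interior solution is evanescent with decay constant κ = √(2m(U − E))/ℏ = 3.682.
κL = 1.145, sinh(κL) = 1.412.
The exact tunnelling result is T⁻¹ = 1 + U² sinh²(κL) / [4E(U − E)] = 3.001, so T = 0.333.

T = 0.333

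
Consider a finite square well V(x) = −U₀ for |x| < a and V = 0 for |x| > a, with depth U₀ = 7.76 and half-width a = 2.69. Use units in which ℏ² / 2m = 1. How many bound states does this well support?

Define the well-strength parameter z₀ = (a/ℏ)√(2mU₀) = 2.69 × √(2·0.5·7.76) = 7.493.
A new bound state (alternating even/odd) appears each time z₀ passes a multiple of π/2, so N = ⌊2z₀/π⌋ + 1 = ⌊4.770⌋ + 1 = 5.

N = 5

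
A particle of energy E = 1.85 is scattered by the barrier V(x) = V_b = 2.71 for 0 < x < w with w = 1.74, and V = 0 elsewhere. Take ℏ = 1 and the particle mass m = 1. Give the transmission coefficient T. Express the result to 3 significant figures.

E < V_b: inside the barrier ψ ∝ e^{±κx} with κ = √(2m(V_b − E))/ℏ = 1.311.
κw = 2.282, sinh(κw) = 4.847.
Matching ψ, ψ′ at both faces gives T = [1 + V_b² sinh²(κw) / (4E(V_b − E))]⁻¹ = 1/28.11 = 0.0356.

T = 0.0356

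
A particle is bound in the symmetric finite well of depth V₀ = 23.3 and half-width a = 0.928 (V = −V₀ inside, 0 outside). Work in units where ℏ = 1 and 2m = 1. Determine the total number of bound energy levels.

N = 3

The dimensionless depth is z₀ = a√(2mV₀)/ℏ = 0.928 × √(23.30) = 4.479.
The even/odd transcendental equations gain one root per π/2 in z₀, giving N = 1 + ⌊2z₀/π⌋ = 1 + ⌊2.852⌋ = 3.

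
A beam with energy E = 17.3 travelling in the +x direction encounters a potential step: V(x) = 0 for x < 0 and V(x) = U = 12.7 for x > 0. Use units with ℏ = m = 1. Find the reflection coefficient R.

R = 0.102

On each side the TISE gives plane waves with k = √(2m(E − V))/ℏ: k₁ = √(2·1·17.3) = 5.882, k₂ = √(2·1·4.6) = 3.033.
Continuity of ψ and ψ′ at the step yields the reflection amplitude r = (k₁ − k₂)/(k₁ + k₂) = 0.3196; thus R = |r|² = 0.1021, T = 0.8979.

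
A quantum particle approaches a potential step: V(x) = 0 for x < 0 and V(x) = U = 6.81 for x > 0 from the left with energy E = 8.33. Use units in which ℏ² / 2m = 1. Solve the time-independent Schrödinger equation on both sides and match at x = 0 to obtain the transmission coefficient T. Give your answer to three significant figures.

T = 0.839

On each side the TISE gives plane waves with k = √(2m(E − V))/ℏ: k₁ = √(2·½·8.33) = 2.886, k₂ = √(2·½·1.52) = 1.233.
Continuity of ψ and ψ′ at the step yields the reflection amplitude r = (k₁ − k₂)/(k₁ + k₂) = 0.4014; thus R = |r|² = 0.1611, T = 0.8389.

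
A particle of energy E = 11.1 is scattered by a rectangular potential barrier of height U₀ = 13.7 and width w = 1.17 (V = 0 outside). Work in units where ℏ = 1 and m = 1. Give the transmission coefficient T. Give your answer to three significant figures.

T = 0.0118

Since E < U₀ the interior solution is evanescent with decay constant κ = √(2m(U₀ − E))/ℏ = 2.280.
κw = 2.668, sinh(κw) = 7.171.
The exact tunnelling result is T⁻¹ = 1 + U₀² sinh²(κw) / [4E(U₀ − E)] = 84.61, so T = 0.0118.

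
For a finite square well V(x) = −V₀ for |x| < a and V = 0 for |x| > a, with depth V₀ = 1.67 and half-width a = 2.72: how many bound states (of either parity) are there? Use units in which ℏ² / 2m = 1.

The dimensionless depth is z₀ = a√(2mV₀)/ℏ = 2.72 × √(1.670) = 3.515.
A new bound state (alternating even/odd) appears each time z₀ passes a multiple of π/2, so N = ⌊2z₀/π⌋ + 1 = ⌊2.238⌋ + 1 = 3.

N = 3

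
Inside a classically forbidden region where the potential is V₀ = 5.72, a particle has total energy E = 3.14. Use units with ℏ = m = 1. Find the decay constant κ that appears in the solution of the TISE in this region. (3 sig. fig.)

Since E < V₀ the TISE in this region is ψ'' = κ²ψ with κ = √(2m(V₀ − E))/ℏ.
κ = √(2 × 1 × 2.58) = 2.272.

κ = 2.27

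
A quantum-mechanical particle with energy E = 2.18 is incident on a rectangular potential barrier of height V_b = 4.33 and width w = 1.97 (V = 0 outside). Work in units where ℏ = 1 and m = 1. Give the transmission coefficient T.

T = 0.00113

E < V_b: inside the barrier ψ ∝ e^{±κx} with κ = √(2m(V_b − E))/ℏ = 2.074.
κw = 4.085, sinh(κw) = 29.71.
Matching ψ, ψ′ at both faces gives T = [1 + V_b² sinh²(κw) / (4E(V_b − E))]⁻¹ = 1/884.0 = 0.00113.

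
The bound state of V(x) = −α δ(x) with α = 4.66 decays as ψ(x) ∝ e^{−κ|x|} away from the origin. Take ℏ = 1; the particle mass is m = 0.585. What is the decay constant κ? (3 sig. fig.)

Integrate −(ℏ²/2m)ψ'' − αδ(x)ψ = Eψ from −ε to +ε: the ψ'' term gives ψ'(0⁺) − ψ'(0⁻) and the δ term gives −(2mα/ℏ²)ψ(0).
With ψ ∝ e^{−κ|x|} this yields −2κ = −2mα/ℏ², so κ = mα/ℏ² = 2.726.

κ = 2.73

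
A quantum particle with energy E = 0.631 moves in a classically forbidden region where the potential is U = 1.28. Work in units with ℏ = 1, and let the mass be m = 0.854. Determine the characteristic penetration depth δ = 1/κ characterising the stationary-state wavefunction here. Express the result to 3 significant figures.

δ = 0.950

Since E < U the TISE in this region is ψ'' = κ²ψ with κ = √(2m(U − E))/ℏ.
κ = √(2 × 0.854 × 0.649) = 1.053. The penetration depth is δ = 1/κ = 0.950.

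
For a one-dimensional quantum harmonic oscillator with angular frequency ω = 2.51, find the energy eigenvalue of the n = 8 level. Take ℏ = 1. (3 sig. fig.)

E = 21.3

Using E_n = (n + ½)ℏω: E_8 = 8.5 × 2.51 = 21.34.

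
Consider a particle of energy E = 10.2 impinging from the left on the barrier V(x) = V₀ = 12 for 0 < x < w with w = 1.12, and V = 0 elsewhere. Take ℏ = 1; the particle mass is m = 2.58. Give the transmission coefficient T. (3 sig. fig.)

T = 0.00221

E < V₀: inside the barrier ψ ∝ e^{±κx} with κ = √(2m(V₀ − E))/ℏ = 3.048.
κw = 3.413, sinh(κw) = 15.17.
The exact tunnelling result is T⁻¹ = 1 + V₀² sinh²(κw) / [4E(V₀ − E)] = 452.0, so T = 0.00221.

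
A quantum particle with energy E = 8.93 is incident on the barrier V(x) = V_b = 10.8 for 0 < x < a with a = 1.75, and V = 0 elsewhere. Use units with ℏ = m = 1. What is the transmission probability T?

Since E < V_b the interior solution is evanescent with decay constant κ = √(2m(V_b − E))/ℏ = 1.934.
κa = 3.384, sinh(κa) = 14.73.
The exact tunnelling result is T⁻¹ = 1 + V_b² sinh²(κa) / [4E(V_b − E)] = 380.0, so T = 0.00263.

T = 0.00263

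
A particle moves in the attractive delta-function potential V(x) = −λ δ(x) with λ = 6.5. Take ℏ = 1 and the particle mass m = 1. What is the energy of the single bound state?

For x ≠ 0 the bound state is ψ ∝ e^{−κ|x|}; integrating the TISE across the delta gives the cusp condition 2κ = 2mλ/ℏ², so κ = 6.500.
Then E = −ℏ²κ²/(2m) = −mλ²/(2ℏ²) = -21.13.

E = -21.1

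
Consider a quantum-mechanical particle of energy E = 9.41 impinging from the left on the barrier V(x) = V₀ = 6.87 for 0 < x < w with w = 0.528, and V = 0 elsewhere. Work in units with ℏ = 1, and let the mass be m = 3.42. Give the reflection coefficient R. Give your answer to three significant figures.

R = 0.244

Above the barrier the interior wavenumber is k₂ = √(2m(E − V₀))/ℏ = 4.168, giving phase k₂w = 2.201.
Matching at both interfaces gives T⁻¹ = 1 + V₀² sin²(k₂w) / [4E(E − V₀)] = 1.322, hence T = 0.756.
R = 1 − T = 0.244.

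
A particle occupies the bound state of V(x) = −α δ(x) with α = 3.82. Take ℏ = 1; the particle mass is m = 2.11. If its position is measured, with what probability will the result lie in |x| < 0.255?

The normalised bound state is ψ = √κ e^{−κ|x|} with κ = mα/ℏ² = 8.060.
P(|x| < d) = ∫_{−d}^{d} κ e^{−2κ|x|} dx = 1 − e^{−2κd} = 1 − e^{−4.111} = 0.9836.

P = 0.984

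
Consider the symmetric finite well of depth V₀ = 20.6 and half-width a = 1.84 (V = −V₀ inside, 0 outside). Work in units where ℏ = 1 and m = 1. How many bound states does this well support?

N = 8

The dimensionless depth is z₀ = a√(2mV₀)/ℏ = 1.84 × √(41.20) = 11.81.
A new bound state (alternating even/odd) appears each time z₀ passes a multiple of π/2, so N = ⌊2z₀/π⌋ + 1 = ⌊7.519⌋ + 1 = 8.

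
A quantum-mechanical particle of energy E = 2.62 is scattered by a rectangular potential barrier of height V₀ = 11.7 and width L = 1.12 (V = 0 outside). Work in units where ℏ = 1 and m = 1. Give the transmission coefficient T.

E < V₀: inside the barrier ψ ∝ e^{±κx} with κ = √(2m(V₀ − E))/ℏ = 4.261.
κL = 4.773, sinh(κL) = 59.12.
Matching ψ, ψ′ at both faces gives T = [1 + V₀² sinh²(κL) / (4E(V₀ − E))]⁻¹ = 1/5029 = 0.000199.

T = 0.000199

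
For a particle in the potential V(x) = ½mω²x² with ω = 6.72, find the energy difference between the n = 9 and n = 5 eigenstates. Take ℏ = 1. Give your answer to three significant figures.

E_n = ℏω(n + ½), so ΔE = (9 − 5) ℏω = 4 × 6.72 = 26.88.

ΔE = 26.9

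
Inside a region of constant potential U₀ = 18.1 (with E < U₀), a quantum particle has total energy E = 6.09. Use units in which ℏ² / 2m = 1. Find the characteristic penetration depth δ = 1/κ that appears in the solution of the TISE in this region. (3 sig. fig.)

Since E < U₀ the TISE in this region is ψ'' = κ²ψ with κ = √(2m(U₀ − E))/ℏ.
κ = √(2 × 0.5 × 12.01) = 3.466. The penetration depth is δ = 1/κ = 0.289.

δ = 0.289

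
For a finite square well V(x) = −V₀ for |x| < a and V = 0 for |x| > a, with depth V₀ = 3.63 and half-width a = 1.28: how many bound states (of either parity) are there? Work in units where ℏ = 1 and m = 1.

N = 3

The dimensionless depth is z₀ = a√(2mV₀)/ℏ = 1.28 × √(7.260) = 3.449.
A new bound state (alternating even/odd) appears each time z₀ passes a multiple of π/2, so N = ⌊2z₀/π⌋ + 1 = ⌊2.196⌋ + 1 = 3.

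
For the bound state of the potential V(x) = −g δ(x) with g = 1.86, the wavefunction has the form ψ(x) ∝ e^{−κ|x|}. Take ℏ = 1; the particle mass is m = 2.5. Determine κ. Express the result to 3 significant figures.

Integrating the TISE across x = 0 gives the cusp condition ψ'(0⁺) − ψ'(0⁻) = −(2mg/ℏ²)ψ(0).
With ψ ∝ e^{−κ|x|} this yields −2κ = −2mg/ℏ², so κ = mg/ℏ² = 4.650.

κ = 4.65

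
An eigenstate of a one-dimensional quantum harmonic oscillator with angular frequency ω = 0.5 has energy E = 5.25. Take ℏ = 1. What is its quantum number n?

n = 10

E_n = ℏω(n + ½) ⇒ n = E/(ℏω) − ½ = 5.25/0.5 − 0.5 = 10.000 → n = 10.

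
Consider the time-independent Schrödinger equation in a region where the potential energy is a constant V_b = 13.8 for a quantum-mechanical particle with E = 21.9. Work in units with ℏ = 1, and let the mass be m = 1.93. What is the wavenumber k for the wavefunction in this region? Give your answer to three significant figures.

k = 5.59

With E > V_b the solution is oscillatory, ψ ∝ e^{±ikx} with k = √(2m(E − V_b))/ℏ.
k = √(2 × 1.93 × 8.1) = 5.592.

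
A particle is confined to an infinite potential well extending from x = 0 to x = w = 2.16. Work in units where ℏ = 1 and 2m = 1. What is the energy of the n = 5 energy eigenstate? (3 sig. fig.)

The infinite-well eigenfunctions ψ_n = √(2/w) sin(nπx/w) vanish at both walls, giving E_n = n²π²ℏ²/(2mw²).
E_5 = 5² × π² / (2 × 0.5 × 2.16²) = 52.88.

E = 52.9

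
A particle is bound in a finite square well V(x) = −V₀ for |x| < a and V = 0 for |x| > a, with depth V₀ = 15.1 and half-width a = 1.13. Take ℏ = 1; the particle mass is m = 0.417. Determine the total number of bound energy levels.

Define the well-strength parameter z₀ = (a/ℏ)√(2mV₀) = 1.13 × √(2·0.417·15.1) = 4.010.
A new bound state (alternating even/odd) appears each time z₀ passes a multiple of π/2, so N = ⌊2z₀/π⌋ + 1 = ⌊2.553⌋ + 1 = 3.

N = 3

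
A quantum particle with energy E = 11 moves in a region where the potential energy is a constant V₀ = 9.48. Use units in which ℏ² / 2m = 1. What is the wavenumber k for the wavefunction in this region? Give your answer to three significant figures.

k = 1.23

With E > V₀ the solution is oscillatory, ψ ∝ e^{±ikx} with k = √(2m(E − V₀))/ℏ.
k = √(2 × 0.5 × 1.52) = 1.233.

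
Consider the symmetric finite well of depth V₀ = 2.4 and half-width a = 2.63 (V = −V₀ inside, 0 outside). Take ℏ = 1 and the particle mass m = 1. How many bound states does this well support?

Define the well-strength parameter z₀ = (a/ℏ)√(2mV₀) = 2.63 × √(2·1·2.4) = 5.762.
A new bound state (alternating even/odd) appears each time z₀ passes a multiple of π/2, so N = ⌊2z₀/π⌋ + 1 = ⌊3.668⌋ + 1 = 4.

N = 4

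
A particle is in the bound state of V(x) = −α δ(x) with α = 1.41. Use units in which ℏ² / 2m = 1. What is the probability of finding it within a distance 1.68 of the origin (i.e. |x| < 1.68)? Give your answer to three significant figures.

The normalised bound state is ψ = √κ e^{−κ|x|} with κ = mα/ℏ² = 0.7050.
P(|x| < d) = ∫_{−d}^{d} κ e^{−2κ|x|} dx = 1 − e^{−2κd} = 1 − e^{−2.369} = 0.9064.

P = 0.906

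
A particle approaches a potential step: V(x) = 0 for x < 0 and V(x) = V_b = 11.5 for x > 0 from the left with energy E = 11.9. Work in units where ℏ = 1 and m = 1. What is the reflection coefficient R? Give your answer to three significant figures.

R = 0.476

The wavenumbers are k₁ = √(2mE)/ℏ = 4.879 on the left and k₂ = √(2m(E − V_b))/ℏ = 0.8944 on the right.
Matching ψ and ψ′ at x = 0 gives r = (k₁ − k₂)/(k₁ + k₂), so R = r² = 0.4763 and T = 1 − R = 0.5237.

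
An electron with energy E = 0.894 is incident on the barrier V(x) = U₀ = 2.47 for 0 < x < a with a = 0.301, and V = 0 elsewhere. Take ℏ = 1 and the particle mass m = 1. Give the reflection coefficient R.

Since E < U₀ the interior solution is evanescent with decay constant κ = √(2m(U₀ − E))/ℏ = 1.775.
κa = 0.5344, sinh(κa) = 0.5602.
The exact tunnelling result is T⁻¹ = 1 + U₀² sinh²(κa) / [4E(U₀ − E)] = 1.340, so T = 0.746.
R = 1 − T = 0.254.

R = 0.254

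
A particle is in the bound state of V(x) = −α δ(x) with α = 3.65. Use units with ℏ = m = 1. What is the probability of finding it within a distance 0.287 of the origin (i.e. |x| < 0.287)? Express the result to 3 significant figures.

The normalised bound state is ψ = √κ e^{−κ|x|} with κ = mα/ℏ² = 3.650.
P(|x| < d) = ∫_{−d}^{d} κ e^{−2κ|x|} dx = 1 − e^{−2κd} = 1 − e^{−2.095} = 0.8769.

P = 0.877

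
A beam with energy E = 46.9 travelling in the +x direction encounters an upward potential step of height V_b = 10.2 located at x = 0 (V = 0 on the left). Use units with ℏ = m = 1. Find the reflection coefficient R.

The wavenumbers are k₁ = √(2mE)/ℏ = 9.685 on the left and k₂ = √(2m(E − V_b))/ℏ = 8.567 on the right.
Continuity of ψ and ψ′ at the step yields the reflection amplitude r = (k₁ − k₂)/(k₁ + k₂) = 0.06123; thus R = |r|² = 0.003750, T = 0.9963.

R = 0.00375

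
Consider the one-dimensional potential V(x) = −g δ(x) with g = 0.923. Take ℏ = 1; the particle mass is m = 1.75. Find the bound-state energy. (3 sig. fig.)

For x ≠ 0 the bound state is ψ ∝ e^{−κ|x|}; integrating the TISE across the delta gives the cusp condition 2κ = 2mg/ℏ², so κ = 1.615.
Then E = −ℏ²κ²/(2m) = −mg²/(2ℏ²) = -0.7454.

E = -0.745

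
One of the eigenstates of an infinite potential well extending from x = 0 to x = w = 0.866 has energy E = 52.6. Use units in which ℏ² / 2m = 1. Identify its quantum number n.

From E_n = n²π²ℏ²/(2mw²) invert to n = √(2mw²E)/(πℏ).
n = (0.866/π) × √(2 × 0.5 × 52.6) = 1.999 → n = 2.

n = 2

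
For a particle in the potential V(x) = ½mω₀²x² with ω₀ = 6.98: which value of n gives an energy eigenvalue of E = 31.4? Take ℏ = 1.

n = 4

Invert E_n = (n + ½)ℏω₀: n = E/ℏω₀ − ½ = 3.999, so n = 4.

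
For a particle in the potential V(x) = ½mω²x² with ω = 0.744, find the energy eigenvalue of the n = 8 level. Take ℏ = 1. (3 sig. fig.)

E = 6.32

The oscillator eigenvalues are E_n = ℏω(n + ½), so E_8 = 0.744 × 8.5 = 6.324.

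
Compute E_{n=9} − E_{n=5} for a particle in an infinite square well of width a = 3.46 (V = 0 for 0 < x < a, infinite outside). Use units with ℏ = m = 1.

ΔE = 23.1

E_n = n²π²ℏ²/(2ma²), so ΔE = (9² − 5²) π²ℏ²/(2ma²).
ΔE = 56 × π² / (2 × 1 × 3.46²) = 23.08.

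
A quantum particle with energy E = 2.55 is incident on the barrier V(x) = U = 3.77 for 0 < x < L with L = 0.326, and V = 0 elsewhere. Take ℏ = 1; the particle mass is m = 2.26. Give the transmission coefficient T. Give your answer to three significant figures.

T = 0.552

E < U: inside the barrier ψ ∝ e^{±κx} with κ = √(2m(U − E))/ℏ = 2.348.
κL = 0.7655, sinh(κL) = 0.8425.
Matching ψ, ψ′ at both faces gives T = [1 + U² sinh²(κL) / (4E(U − E))]⁻¹ = 1/1.811 = 0.552.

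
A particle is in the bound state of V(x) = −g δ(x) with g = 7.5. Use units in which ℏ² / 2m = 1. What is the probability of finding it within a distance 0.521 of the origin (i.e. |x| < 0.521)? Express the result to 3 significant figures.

The normalised bound state is ψ = √κ e^{−κ|x|} with κ = mg/ℏ² = 3.750.
P(|x| < d) = ∫_{−d}^{d} κ e^{−2κ|x|} dx = 1 − e^{−2κd} = 1 − e^{−3.908} = 0.9799.

P = 0.980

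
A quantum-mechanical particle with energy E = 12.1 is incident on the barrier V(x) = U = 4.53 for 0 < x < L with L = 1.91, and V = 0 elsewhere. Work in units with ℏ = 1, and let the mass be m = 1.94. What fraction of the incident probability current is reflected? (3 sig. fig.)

Above the barrier the interior wavenumber is k₂ = √(2m(E − U))/ℏ = 5.420, giving phase k₂L = 10.35.
T = [1 + U² sin²(k₂L) / (4E(E − U))]⁻¹ = 1/1.036 = 0.965.
R = 1 − T = 0.0346.

R = 0.0346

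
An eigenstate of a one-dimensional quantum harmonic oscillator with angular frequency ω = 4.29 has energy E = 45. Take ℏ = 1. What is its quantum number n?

n = 10

E_n = ℏω(n + ½) ⇒ n = E/(ℏω) − ½ = 45/4.29 − 0.5 = 9.990 → n = 10.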